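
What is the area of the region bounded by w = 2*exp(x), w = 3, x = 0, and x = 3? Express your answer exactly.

-13 - 6*log(2) + 6*log(3) + 2*exp(3)

The difference (2*exp(x)) - (3) = 2*exp(x) - 3 changes sign at x = log(3/2) inside [0, 3], so split the integral there.
∫[0,log(3/2)] (2*exp(x) - 3) dx = log(8/27) + 1; the area of that piece is -1 + log(27/8).
∫[log(3/2),3] (2*exp(x) - 3) dx = -12 - 3*log(2) + 3*log(3) + 2*exp(3).
Total area = (-1 + log(27/8)) + (-12 - 3*log(2) + 3*log(3) + 2*exp(3)) = -13 - 6*log(2) + 6*log(3) + 2*exp(3).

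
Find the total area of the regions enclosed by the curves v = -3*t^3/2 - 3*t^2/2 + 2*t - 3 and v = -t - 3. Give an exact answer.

37/8

Set the curves equal: -3*t^3/2 - 3*t^2/2 + 2*t - 3 = -t - 3, so -3*t^3/2 - 3*t^2/2 + 3*t = 0, which factors as -3*t*(t - 1)*(t + 2)/2 = 0. The curves meet at t = -2, 0, 1.
On [-2, 0], v = -t - 3 is on top; that piece has area ∫[-2,0] (-(-3*t^3/2 - 3*t^2/2 + 3*t)) dt = 4.
On [0, 1], v = -3*t^3/2 - 3*t^2/2 + 2*t - 3 is on top; that piece has area ∫[0,1] (-3*t^3/2 - 3*t^2/2 + 3*t) dt = 5/8.
Total enclosed area = 4 + 5/8 = 37/8.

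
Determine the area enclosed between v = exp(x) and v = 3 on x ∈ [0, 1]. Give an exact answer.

On [0, 1], (exp(x)) - (3) = exp(x) - 3 is ≤ 0 throughout, so the area is a single integral of |exp(x) - 3|.
∫[0,1] (exp(x) - 3) dx = -4 + exp(1); the area of that piece is 4 - exp(1).

4 - exp(1)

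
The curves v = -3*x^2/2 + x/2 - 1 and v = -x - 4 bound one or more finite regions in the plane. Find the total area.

Set the curves equal: -3*x^2/2 + x/2 - 1 = -x - 4, so -3*x^2/2 + 3*x/2 + 3 = 0, which factors as -3*(x - 2)*(x + 1)/2 = 0. The curves meet at x = -1, 2.
On [-1, 2], v = -3*x^2/2 + x/2 - 1 is on top; that piece has area ∫[-1,2] (-3*x^2/2 + 3*x/2 + 3) dx = 27/4.

27/4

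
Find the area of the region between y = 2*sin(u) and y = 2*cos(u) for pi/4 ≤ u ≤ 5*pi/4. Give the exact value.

On [pi/4, 5*pi/4], (2*sin(u)) - (2*cos(u)) = 2*sin(u) - 2*cos(u) is ≥ 0 throughout, so the area is a single integral of |2*sin(u) - 2*cos(u)|.
∫[pi/4,5*pi/4] (2*sin(u) - 2*cos(u)) du = 4*sqrt(2).

4*sqrt(2)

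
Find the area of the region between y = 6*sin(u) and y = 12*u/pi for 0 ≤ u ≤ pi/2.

6 - 3*pi/2

On [0, pi/2], (6*sin(u)) - (12*u/pi) = -12*u/pi + 6*sin(u) is ≥ 0 throughout, so the area is a single integral of |-12*u/pi + 6*sin(u)|.
∫[0,pi/2] (-12*u/pi + 6*sin(u)) du = 6 - 3*pi/2.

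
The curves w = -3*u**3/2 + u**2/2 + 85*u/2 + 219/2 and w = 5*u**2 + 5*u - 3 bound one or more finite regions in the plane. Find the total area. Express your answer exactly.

Set the curves equal: -3*u**3/2 + u**2/2 + 85*u/2 + 219/2 = 5*u**2 + 5*u - 3, so -3*u**3/2 - 9*u**2/2 + 75*u/2 + 225/2 = 0, which factors as -3*(u - 5)*(u + 3)*(u + 5)/2 = 0. The curves meet at u = -5, -3, 5.
On [-5, -3], w = 5*u**2 + 5*u - 3 is on top; that piece has area ∫[-5,-3] (-(-3*u**3/2 - 9*u**2/2 + 75*u/2 + 225/2)) du = 18.
On [-3, 5], w = -3*u**3/2 + u**2/2 + 85*u/2 + 219/2 is on top; that piece has area ∫[-3,5] (-3*u**3/2 - 9*u**2/2 + 75*u/2 + 225/2) du = 768.
Total enclosed area = 18 + 768 = 786.

786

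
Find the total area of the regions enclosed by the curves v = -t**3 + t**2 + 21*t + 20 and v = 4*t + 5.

568/3

Set the curves equal: -t**3 + t**2 + 21*t + 20 = 4*t + 5, so -t**3 + t**2 + 17*t + 15 = 0, which factors as -(t - 5)*(t + 1)*(t + 3) = 0. The curves meet at t = -3, -1, 5.
On [-3, -1], v = 4*t + 5 is on top; that piece has area ∫[-3,-1] (-(-t**3 + t**2 + 17*t + 15)) dt = 28/3.
On [-1, 5], v = -t**3 + t**2 + 21*t + 20 is on top; that piece has area ∫[-1,5] (-t**3 + t**2 + 17*t + 15) dt = 180.
Total enclosed area = 28/3 + 180 = 568/3.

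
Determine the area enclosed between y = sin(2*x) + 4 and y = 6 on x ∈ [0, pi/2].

On [0, pi/2], (sin(2*x) + 4) - (6) = sin(2*x) - 2 is ≤ 0 throughout, so the area is a single integral of |sin(2*x) - 2|.
∫[0,pi/2] (sin(2*x) - 2) dx = 1 - pi; the area of that piece is -1 + pi.

-1 + pi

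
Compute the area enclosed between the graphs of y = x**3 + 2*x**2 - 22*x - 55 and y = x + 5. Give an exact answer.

Set the curves equal: x**3 + 2*x**2 - 22*x - 55 = x + 5, so x**3 + 2*x**2 - 23*x - 60 = 0, which factors as (x - 5)*(x + 3)*(x + 4) = 0. The curves meet at x = -4, -3, 5.
On [-4, -3], y = x**3 + 2*x**2 - 22*x - 55 is on top; that piece has area ∫[-4,-3] (x**3 + 2*x**2 - 23*x - 60) dx = 17/12.
On [-3, 5], y = x + 5 is on top; that piece has area ∫[-3,5] (-(x**3 + 2*x**2 - 23*x - 60)) dx = 1280/3.
Total enclosed area = 17/12 + 1280/3 = 5137/12.

5137/12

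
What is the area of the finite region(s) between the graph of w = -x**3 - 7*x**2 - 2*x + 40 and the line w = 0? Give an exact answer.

1741/12

The curve meets the x-axis where -x**3 - 7*x**2 - 2*x + 40 = 0, i.e. -(x - 2)*(x + 4)*(x + 5) = 0, at x = -5, -4, 2.
On [-5, -4] the curve lies below the axis; ∫[-5,-4] (-x**3 - 7*x**2 - 2*x + 40) dx = -13/12, giving area 13/12.
On [-4, 2] the curve lies above the axis; ∫[-4,2] (-x**3 - 7*x**2 - 2*x + 40) dx = 144, giving area 144.
Total area = 13/12 + 144 = 1741/12.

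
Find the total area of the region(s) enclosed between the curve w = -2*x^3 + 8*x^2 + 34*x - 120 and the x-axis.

3901/6

The curve meets the x-axis where -2*x^3 + 8*x^2 + 34*x - 120 = 0, i.e. -2*(x - 5)*(x - 3)*(x + 4) = 0, at x = -4, 3, 5.
On [-4, 3] the curve lies below the axis; ∫[-4,3] (-2*x^3 + 8*x^2 + 34*x - 120) dx = -3773/6, giving area 3773/6.
On [3, 5] the curve lies above the axis; ∫[3,5] (-2*x^3 + 8*x^2 + 34*x - 120) dx = 64/3, giving area 64/3.
Total area = 3773/6 + 64/3 = 3901/6.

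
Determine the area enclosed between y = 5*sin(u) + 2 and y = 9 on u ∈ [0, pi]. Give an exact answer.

-10 + 7*pi

On [0, pi], (5*sin(u) + 2) - (9) = 5*sin(u) - 7 is ≤ 0 throughout, so the area is a single integral of |5*sin(u) - 7|.
∫[0,pi] (5*sin(u) - 7) du = 10 - 7*pi; the area of that piece is -10 + 7*pi.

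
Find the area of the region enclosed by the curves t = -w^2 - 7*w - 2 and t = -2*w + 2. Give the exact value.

Both boundary curves give t as a function of w, so integrate with respect to w. Setting them equal: -w^2 - 5*w - 4 = 0, i.e. -(w + 1)*(w + 4) = 0, so they meet at w = -4, -1.
For w in [-4, -1], t = -w^2 - 7*w - 2 is on the right; area = ∫[-4,-1] (-w^2 - 5*w - 4) dw = 9/2.

9/2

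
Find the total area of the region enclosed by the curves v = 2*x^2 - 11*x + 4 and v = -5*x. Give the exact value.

Set the curves equal: 2*x^2 - 11*x + 4 = -5*x, so 2*x^2 - 6*x + 4 = 0, which factors as 2*(x - 2)*(x - 1) = 0. The curves meet at x = 1, 2.
On [1, 2], v = -5*x is on top; that piece has area ∫[1,2] (-(2*x^2 - 6*x + 4)) dx = 1/3.

1/3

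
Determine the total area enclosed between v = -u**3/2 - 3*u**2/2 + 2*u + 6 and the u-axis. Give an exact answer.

The curve meets the u-axis where -u**3/2 - 3*u**2/2 + 2*u + 6 = 0, i.e. -(u - 2)*(u + 2)*(u + 3)/2 = 0, at u = -3, -2, 2.
On [-3, -2] the curve lies below the axis; ∫[-3,-2] (-u**3/2 - 3*u**2/2 + 2*u + 6) du = -3/8, giving area 3/8.
On [-2, 2] the curve lies above the axis; ∫[-2,2] (-u**3/2 - 3*u**2/2 + 2*u + 6) du = 16, giving area 16.
Total area = 3/8 + 16 = 131/8.

131/8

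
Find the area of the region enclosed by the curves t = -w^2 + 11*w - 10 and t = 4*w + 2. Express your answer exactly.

1/6

Both boundary curves give t as a function of w, so integrate with respect to w. Setting them equal: -w^2 + 7*w - 12 = 0, i.e. -(w - 4)*(w - 3) = 0, so they meet at w = 3, 4.
For w in [3, 4], t = -w^2 + 11*w - 10 is on the right; area = ∫[3,4] (-w^2 + 7*w - 12) dw = 1/6.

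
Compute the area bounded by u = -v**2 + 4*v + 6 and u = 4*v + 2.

Both boundary curves give u as a function of v, so integrate with respect to v. Setting them equal: -v**2 + 4 = 0, i.e. -(v - 2)*(v + 2) = 0, so they meet at v = -2, 2.
For v in [-2, 2], u = -v**2 + 4*v + 6 is on the right; area = ∫[-2,2] (-v**2 + 4) dv = 32/3.

32/3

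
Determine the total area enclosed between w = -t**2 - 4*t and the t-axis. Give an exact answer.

32/3

The curve meets the t-axis where -t**2 - 4*t = 0, i.e. -t*(t + 4) = 0, at t = -4, 0.
On [-4, 0] the curve lies above the axis; ∫[-4,0] (-t**2 - 4*t) dt = 32/3, giving area 32/3.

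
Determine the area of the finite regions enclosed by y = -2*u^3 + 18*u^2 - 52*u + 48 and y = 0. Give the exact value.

1

Set the curves equal: -2*u^3 + 18*u^2 - 52*u + 48 = 0, so -2*u^3 + 18*u^2 - 52*u + 48 = 0, which factors as -2*(u - 4)*(u - 3)*(u - 2) = 0. The curves meet at u = 2, 3, 4.
On [2, 3], y = 0 is on top; that piece has area ∫[2,3] (-(-2*u^3 + 18*u^2 - 52*u + 48)) du = 1/2.
On [3, 4], y = -2*u^3 + 18*u^2 - 52*u + 48 is on top; that piece has area ∫[3,4] (-2*u^3 + 18*u^2 - 52*u + 48) du = 1/2.
Total enclosed area = 1/2 + 1/2 = 1.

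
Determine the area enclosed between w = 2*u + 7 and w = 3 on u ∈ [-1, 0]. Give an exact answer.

On [-1, 0], (2*u + 7) - (3) = 2*u + 4 is ≥ 0 throughout, so the area is a single integral of |2*u + 4|.
∫[-1,0] (2*u + 4) du = 3.

3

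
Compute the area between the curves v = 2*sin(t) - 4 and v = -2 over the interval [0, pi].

-4 + 2*pi

On [0, pi], (2*sin(t) - 4) - (-2) = 2*sin(t) - 2 is ≤ 0 throughout, so the area is a single integral of |2*sin(t) - 2|.
∫[0,pi] (2*sin(t) - 2) dt = 4 - 2*pi; the area of that piece is -4 + 2*pi.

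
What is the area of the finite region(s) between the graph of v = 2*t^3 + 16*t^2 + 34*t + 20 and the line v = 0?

The curve meets the t-axis where 2*t^3 + 16*t^2 + 34*t + 20 = 0, i.e. 2*(t + 1)*(t + 2)*(t + 5) = 0, at t = -5, -2, -1.
On [-5, -2] the curve lies above the axis; ∫[-5,-2] (2*t^3 + 16*t^2 + 34*t + 20) dt = 45/2, giving area 45/2.
On [-2, -1] the curve lies below the axis; ∫[-2,-1] (2*t^3 + 16*t^2 + 34*t + 20) dt = -7/6, giving area 7/6.
Total area = 45/2 + 7/6 = 71/3.

71/3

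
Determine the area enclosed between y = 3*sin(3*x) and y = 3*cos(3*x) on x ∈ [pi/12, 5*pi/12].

2*sqrt(2)

On [pi/12, 5*pi/12], (3*sin(3*x)) - (3*cos(3*x)) = 3*sin(3*x) - 3*cos(3*x) is ≥ 0 throughout, so the area is a single integral of |3*sin(3*x) - 3*cos(3*x)|.
∫[pi/12,5*pi/12] (3*sin(3*x) - 3*cos(3*x)) dx = 2*sqrt(2).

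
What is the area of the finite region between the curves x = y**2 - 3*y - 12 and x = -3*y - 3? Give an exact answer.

Both boundary curves give x as a function of y, so integrate with respect to y. Setting them equal: y**2 - 9 = 0, i.e. (y - 3)*(y + 3) = 0, so they meet at y = -3, 3.
For y in [-3, 3], x = y**2 - 3*y - 12 is on the left; area = ∫[-3,3] (-(y**2 - 9)) dy = 36.

36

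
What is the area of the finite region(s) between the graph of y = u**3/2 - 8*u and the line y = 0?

The curve meets the u-axis where u**3/2 - 8*u = 0, i.e. u*(u - 4)*(u + 4)/2 = 0, at u = -4, 0, 4.
On [-4, 0] the curve lies above the axis; ∫[-4,0] (u**3/2 - 8*u) du = 32, giving area 32.
On [0, 4] the curve lies below the axis; ∫[0,4] (u**3/2 - 8*u) du = -32, giving area 32.
Total area = 32 + 32 = 64.

64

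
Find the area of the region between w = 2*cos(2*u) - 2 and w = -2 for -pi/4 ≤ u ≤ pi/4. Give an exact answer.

On [-pi/4, pi/4], (2*cos(2*u) - 2) - (-2) = 2*cos(2*u) is ≥ 0 throughout, so the area is a single integral of |2*cos(2*u)|.
∫[-pi/4,pi/4] (2*cos(2*u)) du = 2.

2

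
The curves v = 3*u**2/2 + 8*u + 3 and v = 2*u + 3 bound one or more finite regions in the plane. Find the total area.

Set the curves equal: 3*u**2/2 + 8*u + 3 = 2*u + 3, so 3*u**2/2 + 6*u = 0, which factors as 3*u*(u + 4)/2 = 0. The curves meet at u = -4, 0.
On [-4, 0], v = 2*u + 3 is on top; that piece has area ∫[-4,0] (-(3*u**2/2 + 6*u)) du = 16.

16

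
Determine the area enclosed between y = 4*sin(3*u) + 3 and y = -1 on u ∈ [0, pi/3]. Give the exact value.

On [0, pi/3], (4*sin(3*u) + 3) - (-1) = 4*sin(3*u) + 4 is ≥ 0 throughout, so the area is a single integral of |4*sin(3*u) + 4|.
∫[0,pi/3] (4*sin(3*u) + 4) du = 8/3 + 4*pi/3.

8/3 + 4*pi/3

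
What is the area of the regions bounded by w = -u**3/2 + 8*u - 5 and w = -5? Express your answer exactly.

Set the curves equal: -u**3/2 + 8*u - 5 = -5, so -u**3/2 + 8*u = 0, which factors as -u*(u - 4)*(u + 4)/2 = 0. The curves meet at u = -4, 0, 4.
On [-4, 0], w = -5 is on top; that piece has area ∫[-4,0] (-(-u**3/2 + 8*u)) du = 32.
On [0, 4], w = -u**3/2 + 8*u - 5 is on top; that piece has area ∫[0,4] (-u**3/2 + 8*u) du = 32.
Total enclosed area = 32 + 32 = 64.

64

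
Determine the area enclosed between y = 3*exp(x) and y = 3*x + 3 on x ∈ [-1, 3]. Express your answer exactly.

-24 - 3*exp(-1) + 3*exp(3)

On [-1, 3], (3*exp(x)) - (3*x + 3) = -3*x + 3*exp(x) - 3 is ≥ 0 throughout, so the area is a single integral of |-3*x + 3*exp(x) - 3|.
∫[-1,3] (-3*x + 3*exp(x) - 3) dx = -24 - 3*exp(-1) + 3*exp(3).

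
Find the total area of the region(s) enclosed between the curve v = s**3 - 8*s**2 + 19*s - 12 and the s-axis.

37/12

The curve meets the s-axis where s**3 - 8*s**2 + 19*s - 12 = 0, i.e. (s - 4)*(s - 3)*(s - 1) = 0, at s = 1, 3, 4.
On [1, 3] the curve lies above the axis; ∫[1,3] (s**3 - 8*s**2 + 19*s - 12) ds = 8/3, giving area 8/3.
On [3, 4] the curve lies below the axis; ∫[3,4] (s**3 - 8*s**2 + 19*s - 12) ds = -5/12, giving area 5/12.
Total area = 8/3 + 5/12 = 37/12.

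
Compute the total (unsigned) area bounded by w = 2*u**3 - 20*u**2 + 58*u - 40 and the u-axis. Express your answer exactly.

The curve meets the u-axis where 2*u**3 - 20*u**2 + 58*u - 40 = 0, i.e. 2*(u - 5)*(u - 4)*(u - 1) = 0, at u = 1, 4, 5.
On [1, 4] the curve lies above the axis; ∫[1,4] (2*u**3 - 20*u**2 + 58*u - 40) du = 45/2, giving area 45/2.
On [4, 5] the curve lies below the axis; ∫[4,5] (2*u**3 - 20*u**2 + 58*u - 40) du = -7/6, giving area 7/6.
Total area = 45/2 + 7/6 = 71/3.

71/3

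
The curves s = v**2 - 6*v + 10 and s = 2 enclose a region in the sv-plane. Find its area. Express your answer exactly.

4/3

Both boundary curves give s as a function of v, so integrate with respect to v. Setting them equal: v**2 - 6*v + 8 = 0, i.e. (v - 4)*(v - 2) = 0, so they meet at v = 2, 4.
For v in [2, 4], s = v**2 - 6*v + 10 is on the left; area = ∫[2,4] (-(v**2 - 6*v + 8)) dv = 4/3.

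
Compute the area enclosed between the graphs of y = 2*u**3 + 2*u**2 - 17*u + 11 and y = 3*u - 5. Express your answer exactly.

443/3

Set the curves equal: 2*u**3 + 2*u**2 - 17*u + 11 = 3*u - 5, so 2*u**3 + 2*u**2 - 20*u + 16 = 0, which factors as 2*(u - 2)*(u - 1)*(u + 4) = 0. The curves meet at u = -4, 1, 2.
On [-4, 1], y = 2*u**3 + 2*u**2 - 17*u + 11 is on top; that piece has area ∫[-4,1] (2*u**3 + 2*u**2 - 20*u + 16) du = 875/6.
On [1, 2], y = 3*u - 5 is on top; that piece has area ∫[1,2] (-(2*u**3 + 2*u**2 - 20*u + 16)) du = 11/6.
Total enclosed area = 875/6 + 11/6 = 443/3.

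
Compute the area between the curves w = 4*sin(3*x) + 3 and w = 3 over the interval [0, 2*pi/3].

16/3

The difference (4*sin(3*x) + 3) - (3) = 4*sin(3*x) changes sign at x = pi/3 inside [0, 2*pi/3], so split the integral there.
∫[0,pi/3] (4*sin(3*x)) dx = 8/3.
∫[pi/3,2*pi/3] (4*sin(3*x)) dx = -8/3; the area of that piece is 8/3.
Total area = 8/3 + 8/3 = 16/3.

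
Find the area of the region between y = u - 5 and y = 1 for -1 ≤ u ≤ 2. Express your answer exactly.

On [-1, 2], (u - 5) - (1) = u - 6 is ≤ 0 throughout, so the area is a single integral of |u - 6|.
∫[-1,2] (u - 6) du = -33/2; the area of that piece is 33/2.

33/2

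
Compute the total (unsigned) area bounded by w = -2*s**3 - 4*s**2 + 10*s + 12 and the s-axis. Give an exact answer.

The curve meets the s-axis where -2*s**3 - 4*s**2 + 10*s + 12 = 0, i.e. -2*(s - 2)*(s + 1)*(s + 3) = 0, at s = -3, -1, 2.
On [-3, -1] the curve lies below the axis; ∫[-3,-1] (-2*s**3 - 4*s**2 + 10*s + 12) ds = -32/3, giving area 32/3.
On [-1, 2] the curve lies above the axis; ∫[-1,2] (-2*s**3 - 4*s**2 + 10*s + 12) ds = 63/2, giving area 63/2.
Total area = 32/3 + 63/2 = 253/6.

253/6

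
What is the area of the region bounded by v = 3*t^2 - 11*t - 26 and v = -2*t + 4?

343/2

Set the curves equal: 3*t^2 - 11*t - 26 = -2*t + 4, so 3*t^2 - 9*t - 30 = 0, which factors as 3*(t - 5)*(t + 2) = 0. The curves meet at t = -2, 5.
On [-2, 5], v = -2*t + 4 is on top; that piece has area ∫[-2,5] (-(3*t^2 - 9*t - 30)) dt = 343/2.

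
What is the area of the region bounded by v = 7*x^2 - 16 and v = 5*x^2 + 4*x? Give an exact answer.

Set the curves equal: 7*x^2 - 16 = 5*x^2 + 4*x, so 2*x^2 - 4*x - 16 = 0, which factors as 2*(x - 4)*(x + 2) = 0. The curves meet at x = -2, 4.
On [-2, 4], v = 5*x^2 + 4*x is on top; that piece has area ∫[-2,4] (-(2*x^2 - 4*x - 16)) dx = 72.

72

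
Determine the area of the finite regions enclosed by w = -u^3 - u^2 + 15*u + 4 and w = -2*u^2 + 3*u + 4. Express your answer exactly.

Set the curves equal: -u^3 - u^2 + 15*u + 4 = -2*u^2 + 3*u + 4, so -u^3 + u^2 + 12*u = 0, which factors as -u*(u - 4)*(u + 3) = 0. The curves meet at u = -3, 0, 4.
On [-3, 0], w = -2*u^2 + 3*u + 4 is on top; that piece has area ∫[-3,0] (-(-u^3 + u^2 + 12*u)) du = 99/4.
On [0, 4], w = -u^3 - u^2 + 15*u + 4 is on top; that piece has area ∫[0,4] (-u^3 + u^2 + 12*u) du = 160/3.
Total enclosed area = 99/4 + 160/3 = 937/12.

937/12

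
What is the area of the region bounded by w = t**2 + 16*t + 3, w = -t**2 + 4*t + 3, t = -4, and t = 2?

248/3

The difference (t**2 + 16*t + 3) - (-t**2 + 4*t + 3) = 2*t**2 + 12*t changes sign at t = 0 inside [-4, 2], so split the integral there.
∫[-4,0] (2*t**2 + 12*t) dt = -160/3; the area of that piece is 160/3.
∫[0,2] (2*t**2 + 12*t) dt = 88/3.
Total area = 160/3 + 88/3 = 248/3.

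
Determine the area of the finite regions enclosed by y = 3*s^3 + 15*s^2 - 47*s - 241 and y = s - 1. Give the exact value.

Set the curves equal: 3*s^3 + 15*s^2 - 47*s - 241 = s - 1, so 3*s^3 + 15*s^2 - 48*s - 240 = 0, which factors as 3*(s - 4)*(s + 4)*(s + 5) = 0. The curves meet at s = -5, -4, 4.
On [-5, -4], y = 3*s^3 + 15*s^2 - 47*s - 241 is on top; that piece has area ∫[-5,-4] (3*s^3 + 15*s^2 - 48*s - 240) ds = 17/4.
On [-4, 4], y = s - 1 is on top; that piece has area ∫[-4,4] (-(3*s^3 + 15*s^2 - 48*s - 240)) ds = 1280.
Total enclosed area = 17/4 + 1280 = 5137/4.

5137/4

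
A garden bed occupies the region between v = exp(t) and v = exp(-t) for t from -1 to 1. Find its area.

The difference (exp(t)) - (exp(-t)) = exp(t) - exp(-t) changes sign at t = 0 inside [-1, 1], so split the integral there.
∫[-1,0] (exp(t) - exp(-t)) dt = -exp(1) - exp(-1) + 2; the area of that piece is -2 + exp(-1) + exp(1).
∫[0,1] (exp(t) - exp(-t)) dt = -2 + exp(-1) + exp(1).
Total area = (-2 + exp(-1) + exp(1)) + (-2 + exp(-1) + exp(1)) = -4 + 2*exp(-1) + 2*exp(1).

-4 + 2*exp(-1) + 2*exp(1)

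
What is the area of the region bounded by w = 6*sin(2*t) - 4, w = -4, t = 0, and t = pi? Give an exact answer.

12

The difference (6*sin(2*t) - 4) - (-4) = 6*sin(2*t) changes sign at t = pi/2 inside [0, pi], so split the integral there.
∫[0,pi/2] (6*sin(2*t)) dt = 6.
∫[pi/2,pi] (6*sin(2*t)) dt = -6; the area of that piece is 6.
Total area = 6 + 6 = 12.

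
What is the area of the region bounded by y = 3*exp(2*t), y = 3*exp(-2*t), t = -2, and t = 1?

-6 + 3*exp(-4)/2 + 3*exp(-2)/2 + 3*exp(2)/2 + 3*exp(4)/2

The difference (3*exp(2*t)) - (3*exp(-2*t)) = 3*exp(2*t) - 3*exp(-2*t) changes sign at t = 0 inside [-2, 1], so split the integral there.
∫[-2,0] (3*exp(2*t) - 3*exp(-2*t)) dt = -3*exp(4)/2 - 3*exp(-4)/2 + 3; the area of that piece is -3 + 3*exp(-4)/2 + 3*exp(4)/2.
∫[0,1] (3*exp(2*t) - 3*exp(-2*t)) dt = -3 + 3*exp(-2)/2 + 3*exp(2)/2.
Total area = (-3 + 3*exp(-4)/2 + 3*exp(4)/2) + (-3 + 3*exp(-2)/2 + 3*exp(2)/2) = -6 + 3*exp(-4)/2 + 3*exp(-2)/2 + 3*exp(2)/2 + 3*exp(4)/2.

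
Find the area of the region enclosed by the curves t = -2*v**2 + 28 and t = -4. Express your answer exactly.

512/3

Both boundary curves give t as a function of v, so integrate with respect to v. Setting them equal: -2*v**2 + 32 = 0, i.e. -2*(v - 4)*(v + 4) = 0, so they meet at v = -4, 4.
For v in [-4, 4], t = -2*v**2 + 28 is on the right; area = ∫[-4,4] (-2*v**2 + 32) dv = 512/3.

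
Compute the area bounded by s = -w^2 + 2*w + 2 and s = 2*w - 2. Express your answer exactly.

Both boundary curves give s as a function of w, so integrate with respect to w. Setting them equal: -w^2 + 4 = 0, i.e. -(w - 2)*(w + 2) = 0, so they meet at w = -2, 2.
For w in [-2, 2], s = -w^2 + 2*w + 2 is on the right; area = ∫[-2,2] (-w^2 + 4) dw = 32/3.

32/3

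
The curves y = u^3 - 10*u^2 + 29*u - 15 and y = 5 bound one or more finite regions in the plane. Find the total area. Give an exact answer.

Set the curves equal: u^3 - 10*u^2 + 29*u - 15 = 5, so u^3 - 10*u^2 + 29*u - 20 = 0, which factors as (u - 5)*(u - 4)*(u - 1) = 0. The curves meet at u = 1, 4, 5.
On [1, 4], y = u^3 - 10*u^2 + 29*u - 15 is on top; that piece has area ∫[1,4] (u^3 - 10*u^2 + 29*u - 20) du = 45/4.
On [4, 5], y = 5 is on top; that piece has area ∫[4,5] (-(u^3 - 10*u^2 + 29*u - 20)) du = 7/12.
Total enclosed area = 45/4 + 7/12 = 71/6.

71/6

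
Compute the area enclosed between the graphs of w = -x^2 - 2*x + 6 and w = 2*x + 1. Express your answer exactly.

36

Set the curves equal: -x^2 - 2*x + 6 = 2*x + 1, so -x^2 - 4*x + 5 = 0, which factors as -(x - 1)*(x + 5) = 0. The curves meet at x = -5, 1.
On [-5, 1], w = -x^2 - 2*x + 6 is on top; that piece has area ∫[-5,1] (-x^2 - 4*x + 5) dx = 36.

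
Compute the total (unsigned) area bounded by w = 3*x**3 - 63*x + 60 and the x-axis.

2997/4

The curve meets the x-axis where 3*x**3 - 63*x + 60 = 0, i.e. 3*(x - 4)*(x - 1)*(x + 5) = 0, at x = -5, 1, 4.
On [-5, 1] the curve lies above the axis; ∫[-5,1] (3*x**3 - 63*x + 60) dx = 648, giving area 648.
On [1, 4] the curve lies below the axis; ∫[1,4] (3*x**3 - 63*x + 60) dx = -405/4, giving area 405/4.
Total area = 648 + 405/4 = 2997/4.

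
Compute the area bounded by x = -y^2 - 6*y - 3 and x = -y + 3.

1/6

Both boundary curves give x as a function of y, so integrate with respect to y. Setting them equal: -y^2 - 5*y - 6 = 0, i.e. -(y + 2)*(y + 3) = 0, so they meet at y = -3, -2.
For y in [-3, -2], x = -y^2 - 6*y - 3 is on the right; area = ∫[-3,-2] (-y^2 - 5*y - 6) dy = 1/6.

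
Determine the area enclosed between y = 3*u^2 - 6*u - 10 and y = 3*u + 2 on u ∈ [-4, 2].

135

The difference (3*u^2 - 6*u - 10) - (3*u + 2) = 3*u^2 - 9*u - 12 changes sign at u = -1 inside [-4, 2], so split the integral there.
∫[-4,-1] (3*u^2 - 9*u - 12) du = 189/2.
∫[-1,2] (3*u^2 - 9*u - 12) du = -81/2; the area of that piece is 81/2.
Total area = 189/2 + 81/2 = 135.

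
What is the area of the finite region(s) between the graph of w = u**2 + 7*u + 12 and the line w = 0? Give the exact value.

The curve meets the u-axis where u**2 + 7*u + 12 = 0, i.e. (u + 3)*(u + 4) = 0, at u = -4, -3.
On [-4, -3] the curve lies below the axis; ∫[-4,-3] (u**2 + 7*u + 12) du = -1/6, giving area 1/6.

1/6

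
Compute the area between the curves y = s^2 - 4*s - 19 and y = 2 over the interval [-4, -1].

The difference (s^2 - 4*s - 19) - (2) = s^2 - 4*s - 21 changes sign at s = -3 inside [-4, -1], so split the integral there.
∫[-4,-3] (s^2 - 4*s - 21) ds = 16/3.
∫[-3,-1] (s^2 - 4*s - 21) ds = -52/3; the area of that piece is 52/3.
Total area = 16/3 + 52/3 = 68/3.

68/3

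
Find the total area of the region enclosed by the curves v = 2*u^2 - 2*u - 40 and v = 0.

243

Set the curves equal: 2*u^2 - 2*u - 40 = 0, so 2*u^2 - 2*u - 40 = 0, which factors as 2*(u - 5)*(u + 4) = 0. The curves meet at u = -4, 5.
On [-4, 5], v = 0 is on top; that piece has area ∫[-4,5] (-(2*u^2 - 2*u - 40)) du = 243.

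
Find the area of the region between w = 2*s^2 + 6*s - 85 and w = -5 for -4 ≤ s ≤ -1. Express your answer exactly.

On [-4, -1], (2*s^2 + 6*s - 85) - (-5) = 2*s^2 + 6*s - 80 is ≤ 0 throughout, so the area is a single integral of |2*s^2 + 6*s - 80|.
∫[-4,-1] (2*s^2 + 6*s - 80) ds = -243; the area of that piece is 243.

243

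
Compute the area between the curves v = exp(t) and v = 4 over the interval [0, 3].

The difference (exp(t)) - (4) = exp(t) - 4 changes sign at t = log(4) inside [0, 3], so split the integral there.
∫[0,log(4)] (exp(t) - 4) dt = 3 - log(256); the area of that piece is -3 + log(256).
∫[log(4),3] (exp(t) - 4) dt = -16 + 8*log(2) + exp(3).
Total area = (-3 + log(256)) + (-16 + 8*log(2) + exp(3)) = -19 + 16*log(2) + exp(3).

-19 + 16*log(2) + exp(3)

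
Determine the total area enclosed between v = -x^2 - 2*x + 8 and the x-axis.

36

The curve meets the x-axis where -x^2 - 2*x + 8 = 0, i.e. -(x - 2)*(x + 4) = 0, at x = -4, 2.
On [-4, 2] the curve lies above the axis; ∫[-4,2] (-x^2 - 2*x + 8) dx = 36, giving area 36.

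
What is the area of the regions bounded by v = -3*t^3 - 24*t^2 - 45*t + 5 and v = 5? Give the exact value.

Set the curves equal: -3*t^3 - 24*t^2 - 45*t + 5 = 5, so -3*t^3 - 24*t^2 - 45*t = 0, which factors as -3*t*(t + 3)*(t + 5) = 0. The curves meet at t = -5, -3, 0.
On [-5, -3], v = 5 is on top; that piece has area ∫[-5,-3] (-(-3*t^3 - 24*t^2 - 45*t)) dt = 16.
On [-3, 0], v = -3*t^3 - 24*t^2 - 45*t + 5 is on top; that piece has area ∫[-3,0] (-3*t^3 - 24*t^2 - 45*t) dt = 189/4.
Total enclosed area = 16 + 189/4 = 253/4.

253/4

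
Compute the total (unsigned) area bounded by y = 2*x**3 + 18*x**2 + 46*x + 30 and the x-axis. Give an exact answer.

16

The curve meets the x-axis where 2*x**3 + 18*x**2 + 46*x + 30 = 0, i.e. 2*(x + 1)*(x + 3)*(x + 5) = 0, at x = -5, -3, -1.
On [-5, -3] the curve lies above the axis; ∫[-5,-3] (2*x**3 + 18*x**2 + 46*x + 30) dx = 8, giving area 8.
On [-3, -1] the curve lies below the axis; ∫[-3,-1] (2*x**3 + 18*x**2 + 46*x + 30) dx = -8, giving area 8.
Total area = 8 + 8 = 16.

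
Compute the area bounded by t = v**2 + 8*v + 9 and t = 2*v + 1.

4/3

Both boundary curves give t as a function of v, so integrate with respect to v. Setting them equal: v**2 + 6*v + 8 = 0, i.e. (v + 2)*(v + 4) = 0, so they meet at v = -4, -2.
For v in [-4, -2], t = v**2 + 8*v + 9 is on the left; area = ∫[-4,-2] (-(v**2 + 6*v + 8)) dv = 4/3.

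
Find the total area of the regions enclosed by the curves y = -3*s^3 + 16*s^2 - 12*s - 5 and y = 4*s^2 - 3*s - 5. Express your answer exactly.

Set the curves equal: -3*s^3 + 16*s^2 - 12*s - 5 = 4*s^2 - 3*s - 5, so -3*s^3 + 12*s^2 - 9*s = 0, which factors as -3*s*(s - 3)*(s - 1) = 0. The curves meet at s = 0, 1, 3.
On [0, 1], y = 4*s^2 - 3*s - 5 is on top; that piece has area ∫[0,1] (-(-3*s^3 + 12*s^2 - 9*s)) ds = 5/4.
On [1, 3], y = -3*s^3 + 16*s^2 - 12*s - 5 is on top; that piece has area ∫[1,3] (-3*s^3 + 12*s^2 - 9*s) ds = 8.
Total enclosed area = 5/4 + 8 = 37/4.

37/4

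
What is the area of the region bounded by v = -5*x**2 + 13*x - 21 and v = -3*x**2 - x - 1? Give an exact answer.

9

Set the curves equal: -5*x**2 + 13*x - 21 = -3*x**2 - x - 1, so -2*x**2 + 14*x - 20 = 0, which factors as -2*(x - 5)*(x - 2) = 0. The curves meet at x = 2, 5.
On [2, 5], v = -5*x**2 + 13*x - 21 is on top; that piece has area ∫[2,5] (-2*x**2 + 14*x - 20) dx = 9.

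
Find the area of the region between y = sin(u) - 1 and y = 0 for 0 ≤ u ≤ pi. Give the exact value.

On [0, pi], (sin(u) - 1) - (0) = sin(u) - 1 is ≤ 0 throughout, so the area is a single integral of |sin(u) - 1|.
∫[0,pi] (sin(u) - 1) du = 2 - pi; the area of that piece is -2 + pi.

-2 + pi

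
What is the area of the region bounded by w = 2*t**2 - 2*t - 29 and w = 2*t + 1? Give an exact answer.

Set the curves equal: 2*t**2 - 2*t - 29 = 2*t + 1, so 2*t**2 - 4*t - 30 = 0, which factors as 2*(t - 5)*(t + 3) = 0. The curves meet at t = -3, 5.
On [-3, 5], w = 2*t + 1 is on top; that piece has area ∫[-3,5] (-(2*t**2 - 4*t - 30)) dt = 512/3.

512/3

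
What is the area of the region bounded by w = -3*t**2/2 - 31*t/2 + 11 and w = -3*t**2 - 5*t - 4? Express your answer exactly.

Set the curves equal: -3*t**2/2 - 31*t/2 + 11 = -3*t**2 - 5*t - 4, so 3*t**2/2 - 21*t/2 + 15 = 0, which factors as 3*(t - 5)*(t - 2)/2 = 0. The curves meet at t = 2, 5.
On [2, 5], w = -3*t**2 - 5*t - 4 is on top; that piece has area ∫[2,5] (-(3*t**2/2 - 21*t/2 + 15)) dt = 27/4.

27/4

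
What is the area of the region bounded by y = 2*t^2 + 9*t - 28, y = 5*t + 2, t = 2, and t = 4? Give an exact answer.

The difference (2*t^2 + 9*t - 28) - (5*t + 2) = 2*t^2 + 4*t - 30 changes sign at t = 3 inside [2, 4], so split the integral there.
∫[2,3] (2*t^2 + 4*t - 30) dt = -22/3; the area of that piece is 22/3.
∫[3,4] (2*t^2 + 4*t - 30) dt = 26/3.
Total area = 22/3 + 26/3 = 16.

16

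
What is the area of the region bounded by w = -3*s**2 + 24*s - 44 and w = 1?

4

Set the curves equal: -3*s**2 + 24*s - 44 = 1, so -3*s**2 + 24*s - 45 = 0, which factors as -3*(s - 5)*(s - 3) = 0. The curves meet at s = 3, 5.
On [3, 5], w = -3*s**2 + 24*s - 44 is on top; that piece has area ∫[3,5] (-3*s**2 + 24*s - 45) ds = 4.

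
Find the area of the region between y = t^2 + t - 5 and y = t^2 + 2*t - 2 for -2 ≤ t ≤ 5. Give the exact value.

On [-2, 5], (t^2 + t - 5) - (t^2 + 2*t - 2) = -t - 3 is ≤ 0 throughout, so the area is a single integral of |-t - 3|.
∫[-2,5] (-t - 3) dt = -63/2; the area of that piece is 63/2.

63/2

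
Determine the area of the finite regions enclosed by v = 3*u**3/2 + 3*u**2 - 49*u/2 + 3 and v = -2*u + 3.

863/4

Set the curves equal: 3*u**3/2 + 3*u**2 - 49*u/2 + 3 = -2*u + 3, so 3*u**3/2 + 3*u**2 - 45*u/2 = 0, which factors as 3*u*(u - 3)*(u + 5)/2 = 0. The curves meet at u = -5, 0, 3.
On [-5, 0], v = 3*u**3/2 + 3*u**2 - 49*u/2 + 3 is on top; that piece has area ∫[-5,0] (3*u**3/2 + 3*u**2 - 45*u/2) du = 1375/8.
On [0, 3], v = -2*u + 3 is on top; that piece has area ∫[0,3] (-(3*u**3/2 + 3*u**2 - 45*u/2)) du = 351/8.
Total enclosed area = 1375/8 + 351/8 = 863/4.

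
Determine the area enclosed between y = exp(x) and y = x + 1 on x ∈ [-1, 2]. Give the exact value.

On [-1, 2], (exp(x)) - (x + 1) = -x + exp(x) - 1 is ≥ 0 throughout, so the area is a single integral of |-x + exp(x) - 1|.
∫[-1,2] (-x + exp(x) - 1) dx = -9/2 - exp(-1) + exp(2).

-9/2 - exp(-1) + exp(2)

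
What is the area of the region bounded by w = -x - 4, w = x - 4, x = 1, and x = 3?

8

On [1, 3], (-x - 4) - (x - 4) = -2*x is ≤ 0 throughout, so the area is a single integral of |-2*x|.
∫[1,3] (-2*x) dx = -8; the area of that piece is 8.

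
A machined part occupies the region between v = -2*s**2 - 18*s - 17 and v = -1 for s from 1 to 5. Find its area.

On [1, 5], (-2*s**2 - 18*s - 17) - (-1) = -2*s**2 - 18*s - 16 is ≤ 0 throughout, so the area is a single integral of |-2*s**2 - 18*s - 16|.
∫[1,5] (-2*s**2 - 18*s - 16) ds = -1088/3; the area of that piece is 1088/3.

1088/3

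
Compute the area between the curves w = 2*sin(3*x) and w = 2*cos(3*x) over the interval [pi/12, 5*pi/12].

4*sqrt(2)/3

On [pi/12, 5*pi/12], (2*sin(3*x)) - (2*cos(3*x)) = 2*sin(3*x) - 2*cos(3*x) is ≥ 0 throughout, so the area is a single integral of |2*sin(3*x) - 2*cos(3*x)|.
∫[pi/12,5*pi/12] (2*sin(3*x) - 2*cos(3*x)) dx = 4*sqrt(2)/3.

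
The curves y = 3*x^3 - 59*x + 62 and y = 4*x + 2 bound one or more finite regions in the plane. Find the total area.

Set the curves equal: 3*x^3 - 59*x + 62 = 4*x + 2, so 3*x^3 - 63*x + 60 = 0, which factors as 3*(x - 4)*(x - 1)*(x + 5) = 0. The curves meet at x = -5, 1, 4.
On [-5, 1], y = 3*x^3 - 59*x + 62 is on top; that piece has area ∫[-5,1] (3*x^3 - 63*x + 60) dx = 648.
On [1, 4], y = 4*x + 2 is on top; that piece has area ∫[1,4] (-(3*x^3 - 63*x + 60)) dx = 405/4.
Total enclosed area = 648 + 405/4 = 2997/4.

2997/4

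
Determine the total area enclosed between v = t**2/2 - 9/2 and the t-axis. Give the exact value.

The curve meets the t-axis where t**2/2 - 9/2 = 0, i.e. (t - 3)*(t + 3)/2 = 0, at t = -3, 3.
On [-3, 3] the curve lies below the axis; ∫[-3,3] (t**2/2 - 9/2) dt = -18, giving area 18.

18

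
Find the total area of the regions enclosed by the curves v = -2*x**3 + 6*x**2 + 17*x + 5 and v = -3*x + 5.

407/2

Set the curves equal: -2*x**3 + 6*x**2 + 17*x + 5 = -3*x + 5, so -2*x**3 + 6*x**2 + 20*x = 0, which factors as -2*x*(x - 5)*(x + 2) = 0. The curves meet at x = -2, 0, 5.
On [-2, 0], v = -3*x + 5 is on top; that piece has area ∫[-2,0] (-(-2*x**3 + 6*x**2 + 20*x)) dx = 16.
On [0, 5], v = -2*x**3 + 6*x**2 + 17*x + 5 is on top; that piece has area ∫[0,5] (-2*x**3 + 6*x**2 + 20*x) dx = 375/2.
Total enclosed area = 16 + 375/2 = 407/2.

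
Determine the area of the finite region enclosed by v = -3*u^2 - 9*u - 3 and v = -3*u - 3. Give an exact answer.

Set the curves equal: -3*u^2 - 9*u - 3 = -3*u - 3, so -3*u^2 - 6*u = 0, which factors as -3*u*(u + 2) = 0. The curves meet at u = -2, 0.
On [-2, 0], v = -3*u^2 - 9*u - 3 is on top; that piece has area ∫[-2,0] (-3*u^2 - 6*u) du = 4.

4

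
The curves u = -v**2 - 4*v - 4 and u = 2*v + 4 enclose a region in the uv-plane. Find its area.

4/3

Both boundary curves give u as a function of v, so integrate with respect to v. Setting them equal: -v**2 - 6*v - 8 = 0, i.e. -(v + 2)*(v + 4) = 0, so they meet at v = -4, -2.
For v in [-4, -2], u = -v**2 - 4*v - 4 is on the right; area = ∫[-4,-2] (-v**2 - 6*v - 8) dv = 4/3.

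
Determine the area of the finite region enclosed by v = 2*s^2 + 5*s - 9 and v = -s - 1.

Set the curves equal: 2*s^2 + 5*s - 9 = -s - 1, so 2*s^2 + 6*s - 8 = 0, which factors as 2*(s - 1)*(s + 4) = 0. The curves meet at s = -4, 1.
On [-4, 1], v = -s - 1 is on top; that piece has area ∫[-4,1] (-(2*s^2 + 6*s - 8)) ds = 125/3.

125/3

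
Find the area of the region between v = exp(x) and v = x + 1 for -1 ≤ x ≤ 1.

On [-1, 1], (exp(x)) - (x + 1) = -x + exp(x) - 1 is ≥ 0 throughout, so the area is a single integral of |-x + exp(x) - 1|.
∫[-1,1] (-x + exp(x) - 1) dx = -2 - exp(-1) + exp(1).

-2 - exp(-1) + exp(1)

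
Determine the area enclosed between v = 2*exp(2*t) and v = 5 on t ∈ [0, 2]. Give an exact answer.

The difference (2*exp(2*t)) - (5) = 2*exp(2*t) - 5 changes sign at t = -log(2)/2 + log(5)/2 inside [0, 2], so split the integral there.
∫[0,-log(2)/2 + log(5)/2] (2*exp(2*t) - 5) dt = log(4*sqrt(10)/125) + 3/2; the area of that piece is -3/2 + log(25*sqrt(10)/8).
∫[-log(2)/2 + log(5)/2,2] (2*exp(2*t) - 5) dt = -25/2 - 5*log(2)/2 + 5*log(5)/2 + exp(4).
Total area = (-3/2 + log(25*sqrt(10)/8)) + (-25/2 - 5*log(2)/2 + 5*log(5)/2 + exp(4)) = -14 - 11*log(2)/2 + log(10)/2 + 9*log(5)/2 + exp(4).

-14 - 11*log(2)/2 + log(10)/2 + 9*log(5)/2 + exp(4)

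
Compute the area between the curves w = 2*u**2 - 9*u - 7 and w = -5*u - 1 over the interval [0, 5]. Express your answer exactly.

The difference (2*u**2 - 9*u - 7) - (-5*u - 1) = 2*u**2 - 4*u - 6 changes sign at u = 3 inside [0, 5], so split the integral there.
∫[0,3] (2*u**2 - 4*u - 6) du = -18; the area of that piece is 18.
∫[3,5] (2*u**2 - 4*u - 6) du = 64/3.
Total area = 18 + 64/3 = 118/3.

118/3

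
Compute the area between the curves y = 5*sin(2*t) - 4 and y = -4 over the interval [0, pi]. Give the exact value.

10

The difference (5*sin(2*t) - 4) - (-4) = 5*sin(2*t) changes sign at t = pi/2 inside [0, pi], so split the integral there.
∫[0,pi/2] (5*sin(2*t)) dt = 5.
∫[pi/2,pi] (5*sin(2*t)) dt = -5; the area of that piece is 5.
Total area = 5 + 5 = 10.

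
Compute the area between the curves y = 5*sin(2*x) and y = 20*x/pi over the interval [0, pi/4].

On [0, pi/4], (5*sin(2*x)) - (20*x/pi) = -20*x/pi + 5*sin(2*x) is ≥ 0 throughout, so the area is a single integral of |-20*x/pi + 5*sin(2*x)|.
∫[0,pi/4] (-20*x/pi + 5*sin(2*x)) dx = 5/2 - 5*pi/8.

5/2 - 5*pi/8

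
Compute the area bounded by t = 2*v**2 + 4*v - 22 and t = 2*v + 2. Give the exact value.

Both boundary curves give t as a function of v, so integrate with respect to v. Setting them equal: 2*v**2 + 2*v - 24 = 0, i.e. 2*(v - 3)*(v + 4) = 0, so they meet at v = -4, 3.
For v in [-4, 3], t = 2*v**2 + 4*v - 22 is on the left; area = ∫[-4,3] (-(2*v**2 + 2*v - 24)) dv = 343/3.

343/3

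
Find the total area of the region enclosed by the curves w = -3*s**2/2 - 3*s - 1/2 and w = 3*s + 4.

2

Set the curves equal: -3*s**2/2 - 3*s - 1/2 = 3*s + 4, so -3*s**2/2 - 6*s - 9/2 = 0, which factors as -3*(s + 1)*(s + 3)/2 = 0. The curves meet at s = -3, -1.
On [-3, -1], w = -3*s**2/2 - 3*s - 1/2 is on top; that piece has area ∫[-3,-1] (-3*s**2/2 - 6*s - 9/2) ds = 2.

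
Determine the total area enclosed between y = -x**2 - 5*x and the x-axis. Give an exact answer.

125/6

The curve meets the x-axis where -x**2 - 5*x = 0, i.e. -x*(x + 5) = 0, at x = -5, 0.
On [-5, 0] the curve lies above the axis; ∫[-5,0] (-x**2 - 5*x) dx = 125/6, giving area 125/6.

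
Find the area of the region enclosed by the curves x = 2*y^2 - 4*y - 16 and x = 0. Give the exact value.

Both boundary curves give x as a function of y, so integrate with respect to y. Setting them equal: 2*y^2 - 4*y - 16 = 0, i.e. 2*(y - 4)*(y + 2) = 0, so they meet at y = -2, 4.
For y in [-2, 4], x = 2*y^2 - 4*y - 16 is on the left; area = ∫[-2,4] (-(2*y^2 - 4*y - 16)) dy = 72.

72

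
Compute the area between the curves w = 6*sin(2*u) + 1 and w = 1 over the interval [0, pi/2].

6

On [0, pi/2], (6*sin(2*u) + 1) - (1) = 6*sin(2*u) is ≥ 0 throughout, so the area is a single integral of |6*sin(2*u)|.
∫[0,pi/2] (6*sin(2*u)) du = 6.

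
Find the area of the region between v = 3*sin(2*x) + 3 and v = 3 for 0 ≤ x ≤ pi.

The difference (3*sin(2*x) + 3) - (3) = 3*sin(2*x) changes sign at x = pi/2 inside [0, pi], so split the integral there.
∫[0,pi/2] (3*sin(2*x)) dx = 3.
∫[pi/2,pi] (3*sin(2*x)) dx = -3; the area of that piece is 3.
Total area = 3 + 3 = 6.

6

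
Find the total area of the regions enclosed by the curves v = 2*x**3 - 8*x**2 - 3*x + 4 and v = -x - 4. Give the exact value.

253/6

Set the curves equal: 2*x**3 - 8*x**2 - 3*x + 4 = -x - 4, so 2*x**3 - 8*x**2 - 2*x + 8 = 0, which factors as 2*(x - 4)*(x - 1)*(x + 1) = 0. The curves meet at x = -1, 1, 4.
On [-1, 1], v = 2*x**3 - 8*x**2 - 3*x + 4 is on top; that piece has area ∫[-1,1] (2*x**3 - 8*x**2 - 2*x + 8) dx = 32/3.
On [1, 4], v = -x - 4 is on top; that piece has area ∫[1,4] (-(2*x**3 - 8*x**2 - 2*x + 8)) dx = 63/2.
Total enclosed area = 32/3 + 63/2 = 253/6.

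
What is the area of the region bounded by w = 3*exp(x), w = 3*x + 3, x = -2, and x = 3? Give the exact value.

On [-2, 3], (3*exp(x)) - (3*x + 3) = -3*x + 3*exp(x) - 3 is ≥ 0 throughout, so the area is a single integral of |-3*x + 3*exp(x) - 3|.
∫[-2,3] (-3*x + 3*exp(x) - 3) dx = -45/2 - 3*exp(-2) + 3*exp(3).

-45/2 - 3*exp(-2) + 3*exp(3)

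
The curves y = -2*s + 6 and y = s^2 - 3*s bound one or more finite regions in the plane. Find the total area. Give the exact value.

Set the curves equal: -2*s + 6 = s^2 - 3*s, so -s^2 + s + 6 = 0, which factors as -(s - 3)*(s + 2) = 0. The curves meet at s = -2, 3.
On [-2, 3], y = -2*s + 6 is on top; that piece has area ∫[-2,3] (-s^2 + s + 6) ds = 125/6.

125/6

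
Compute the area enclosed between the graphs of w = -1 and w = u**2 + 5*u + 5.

Set the curves equal: -1 = u**2 + 5*u + 5, so -u**2 - 5*u - 6 = 0, which factors as -(u + 2)*(u + 3) = 0. The curves meet at u = -3, -2.
On [-3, -2], w = -1 is on top; that piece has area ∫[-3,-2] (-u**2 - 5*u - 6) du = 1/6.

1/6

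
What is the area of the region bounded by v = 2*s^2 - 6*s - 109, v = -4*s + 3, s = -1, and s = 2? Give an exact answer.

333

On [-1, 2], (2*s^2 - 6*s - 109) - (-4*s + 3) = 2*s^2 - 2*s - 112 is ≤ 0 throughout, so the area is a single integral of |2*s^2 - 2*s - 112|.
∫[-1,2] (2*s^2 - 2*s - 112) ds = -333; the area of that piece is 333.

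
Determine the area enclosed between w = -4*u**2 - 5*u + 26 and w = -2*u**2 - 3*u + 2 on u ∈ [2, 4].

14

The difference (-4*u**2 - 5*u + 26) - (-2*u**2 - 3*u + 2) = -2*u**2 - 2*u + 24 changes sign at u = 3 inside [2, 4], so split the integral there.
∫[2,3] (-2*u**2 - 2*u + 24) du = 19/3.
∫[3,4] (-2*u**2 - 2*u + 24) du = -23/3; the area of that piece is 23/3.
Total area = 19/3 + 23/3 = 14.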